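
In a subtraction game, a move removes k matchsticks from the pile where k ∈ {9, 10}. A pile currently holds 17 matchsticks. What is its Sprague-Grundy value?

1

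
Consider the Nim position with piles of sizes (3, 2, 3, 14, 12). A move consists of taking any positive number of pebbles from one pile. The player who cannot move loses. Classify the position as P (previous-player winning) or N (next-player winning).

Write each in binary and XOR column by column:
  0011  (3)
  0010  (2)
  0011  (3)
  1110  (14)
  1100  (12)
  ----
  0000  (0)
The nim-sum is 0, so this is a P-position: the player to move is in a losing position under optimal play.

P-position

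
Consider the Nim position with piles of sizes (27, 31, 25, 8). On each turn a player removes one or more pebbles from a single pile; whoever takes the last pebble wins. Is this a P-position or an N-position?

N-position

Compute the nim-sum pairwise:
27 ⊕ 31 = 4
4 ⊕ 25 = 29
29 ⊕ 8 = 21
The nim-sum is 21 ≠ 0, so this is an N-position: the player to move can win.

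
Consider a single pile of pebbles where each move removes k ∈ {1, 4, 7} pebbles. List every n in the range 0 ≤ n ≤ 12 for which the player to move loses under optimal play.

0, 2, 5, 8, 10

Compute g(0), g(1), … for moves {1, 4, 7}:
g(0) = mex{} = 0
g(1) = mex{0} = 1
g(2) = mex{1} = 0
g(3) = mex{0} = 1
g(4) = mex{0,1} = 2
g(5) = mex{1,2} = 0
g(6) = mex{0} = 1
g(7) = mex{0,1} = 2
g(8) = mex{1,2} = 0
g(9) = mex{0} = 1
g(10) = mex{1} = 0
g(11) = mex{0,2} = 1
g(12) = mex{0,1} = 2
The P-positions (g = 0) in 0..12 are 0, 2, 5, 8, 10.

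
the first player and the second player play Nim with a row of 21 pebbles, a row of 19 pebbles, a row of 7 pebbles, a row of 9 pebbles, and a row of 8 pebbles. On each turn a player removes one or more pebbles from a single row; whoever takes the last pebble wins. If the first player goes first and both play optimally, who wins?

Compute the nim-sum pairwise:
21 XOR 19 = 6
6 XOR 7 = 1
1 XOR 9 = 8
8 XOR 8 = 0
The nim-sum is 0, so this is a P-position: the player to move is in a losing position under optimal play; the first player is about to move from it and so loses — the second player wins.

the second player wins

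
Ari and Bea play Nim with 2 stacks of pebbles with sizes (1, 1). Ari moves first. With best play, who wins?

Bea wins

Nim-sum: 1 ^ 1 = 0.
The nim-sum is 0, so this is a P-position: the player to move is in a losing position under optimal play; Ari is about to move from it and so loses — Bea wins.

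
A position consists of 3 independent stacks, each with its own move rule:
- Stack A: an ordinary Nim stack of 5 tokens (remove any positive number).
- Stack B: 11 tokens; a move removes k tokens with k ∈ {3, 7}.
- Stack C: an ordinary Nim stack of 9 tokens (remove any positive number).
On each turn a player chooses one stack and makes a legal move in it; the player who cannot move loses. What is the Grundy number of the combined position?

12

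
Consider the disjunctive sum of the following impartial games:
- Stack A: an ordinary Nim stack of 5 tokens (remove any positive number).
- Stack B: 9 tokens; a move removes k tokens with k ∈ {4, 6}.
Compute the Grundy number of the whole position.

Stack A is a plain Nim stack of size 5, so its Grundy value is 5.
Build the Grundy sequence for stack B with g(k) = mex{g(k−s) : s ∈ {4, 6}, s ≤ k}:
g(0) = mex{} = 0
g(1) = mex{} = 0
g(2) = mex{} = 0
g(3) = mex{} = 0
g(4) = mex{0} = 1
g(5) = mex{0} = 1
g(6) = mex{0} = 1
g(7) = mex{0} = 1
g(8) = mex{0,1} = 2
g(9) = mex{0,1} = 2
So g(9) = 2.
The value of a disjunctive sum is the nim-sum of the parts.
Combined value = 5 ⊕ 2 = 7.

7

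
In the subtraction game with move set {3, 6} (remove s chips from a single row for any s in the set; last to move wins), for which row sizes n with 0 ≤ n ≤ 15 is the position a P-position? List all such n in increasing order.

0, 1, 2, 9, 10, 11

Build the Grundy sequence with g(k) = mex{g(k−s) : s ∈ {3, 6}, s ≤ k}:
k:     0  1  2  3  4  5  6  7  8  9 10 11 12 13 14 15
g(k):  0  0  0  1  1  1  2  2  2  0  0  0  1  1  1  2
The P-positions (g = 0) in 0..15 are 0, 1, 2, 9, 10, 11.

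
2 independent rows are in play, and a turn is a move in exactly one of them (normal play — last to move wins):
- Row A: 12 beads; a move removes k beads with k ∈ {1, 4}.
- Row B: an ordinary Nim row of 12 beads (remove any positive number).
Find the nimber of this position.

For row A, compute g(0), g(1), … with moves {1, 4}:
g(0) = mex{} = 0
g(1) = mex{0} = 1
g(2) = mex{1} = 0
g(3) = mex{0} = 1
g(4) = mex{0,1} = 2
g(5) = mex{1,2} = 0
g(6) = mex{0} = 1
g(7) = mex{1} = 0
g(8) = mex{0,2} = 1
g(9) = mex{0,1} = 2
g(10) = mex{1,2} = 0
g(11) = mex{0} = 1
g(12) = mex{1} = 0
So g(12) = 0.
Row B is a plain Nim row of size 12, so its Grundy value is 12.
By the Sprague-Grundy theorem, the Grundy value of a sum of independent games is the XOR of the component values.
Combined value = 0 XOR 12 = 12.

12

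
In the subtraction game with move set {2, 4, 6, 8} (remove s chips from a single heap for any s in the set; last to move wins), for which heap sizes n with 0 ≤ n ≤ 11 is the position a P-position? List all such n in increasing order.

Build the Grundy sequence with g(k) = mex{g(k−s) : s ∈ {2, 4, 6, 8}, s ≤ k}:
k:     0  1  2  3  4  5  6  7  8  9 10 11
g(k):  0  0  1  1  2  2  3  3  4  4  0  0
The P-positions (g = 0) in 0..11 are 0, 1, 10, 11.

0, 1, 10, 11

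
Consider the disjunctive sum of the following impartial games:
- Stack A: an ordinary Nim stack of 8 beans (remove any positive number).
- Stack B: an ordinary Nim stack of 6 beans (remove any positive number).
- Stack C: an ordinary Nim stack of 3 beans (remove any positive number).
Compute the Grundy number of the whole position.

13

Stack A is a plain Nim stack of size 8, so its Grundy value is 8.
Stack B is a plain Nim stack of size 6, so its Grundy value is 6.
Stack C is a plain Nim stack of size 3, so its Grundy value is 3.
The value of a disjunctive sum is the nim-sum of the parts.
Combined value = 8 XOR 6 XOR 3 = 13.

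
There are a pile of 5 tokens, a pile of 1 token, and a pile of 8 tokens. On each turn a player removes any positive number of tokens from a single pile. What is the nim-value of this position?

In binary:
  0101  (5)
  0001  (1)
  1000  (8)
  ----
  1100  (12)

12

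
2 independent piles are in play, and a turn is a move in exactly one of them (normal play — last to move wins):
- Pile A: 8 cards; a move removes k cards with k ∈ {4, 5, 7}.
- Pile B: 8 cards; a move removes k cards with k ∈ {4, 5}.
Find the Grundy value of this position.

0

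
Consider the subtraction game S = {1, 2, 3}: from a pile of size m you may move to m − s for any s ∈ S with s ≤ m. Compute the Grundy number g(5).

Grundy values for subtraction set {1, 2, 3}:
k:     0  1  2  3  4  5
g(k):  0  1  2  3  0  1
So g(5) = 1.

1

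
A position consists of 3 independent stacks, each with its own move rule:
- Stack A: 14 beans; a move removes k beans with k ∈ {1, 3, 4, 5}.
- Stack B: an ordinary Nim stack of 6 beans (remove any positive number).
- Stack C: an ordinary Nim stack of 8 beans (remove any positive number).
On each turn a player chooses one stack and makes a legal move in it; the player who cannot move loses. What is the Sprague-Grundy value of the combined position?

Grundy values for stack A (subtraction set {1, 3, 4, 5}):
g(0) = mex{} = 0
g(1) = mex{0} = 1
g(2) = mex{1} = 0
g(3) = mex{0} = 1
g(4) = mex{0,1} = 2
g(5) = mex{0,1,2} = 3
g(6) = mex{0,1,3} = 2
g(7) = mex{0,1,2} = 3
g(8) = mex{1,2,3} = 0
g(9) = mex{0,2,3} = 1
g(10) = mex{1,2,3} = 0
g(11) = mex{0,2,3} = 1
g(12) = mex{0,1,3} = 2
g(13) = mex{0,1,2} = 3
g(14) = mex{0,1,3} = 2
So g(14) = 2.
Stack B is a plain Nim stack of size 6, so its Grundy value is 6.
Stack C is a plain Nim stack of size 8, so its Grundy value is 8.
By the Sprague-Grundy theorem, the Grundy value of a sum of independent games is the XOR of the component values.
Combined value = 2 XOR 6 XOR 8 = 12.

12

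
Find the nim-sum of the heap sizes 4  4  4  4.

0

Nim-sum: 4 ^ 4 ^ 4 ^ 4 = 0.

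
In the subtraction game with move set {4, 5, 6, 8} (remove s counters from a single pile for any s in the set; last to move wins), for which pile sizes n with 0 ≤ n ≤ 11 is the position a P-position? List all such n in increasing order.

0, 1, 2, 3

Compute g(0), g(1), … for moves {4, 5, 6, 8}:
g(0) = mex{} = 0
g(1) = mex{} = 0
g(2) = mex{} = 0
g(3) = mex{} = 0
g(4) = mex{0} = 1
g(5) = mex{0} = 1
g(6) = mex{0} = 1
g(7) = mex{0} = 1
g(8) = mex{0,1} = 2
g(9) = mex{0,1} = 2
g(10) = mex{0,1} = 2
g(11) = mex{0,1} = 2
The P-positions (g = 0) in 0..11 are 0, 1, 2, 3.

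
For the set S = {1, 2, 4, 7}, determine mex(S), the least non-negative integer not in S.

0

0 is not in the set, so the mex is 0.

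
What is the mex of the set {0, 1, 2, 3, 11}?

4

The values 0, 1, 2, 3 are all present; 4 is the first non-negative integer missing from the set.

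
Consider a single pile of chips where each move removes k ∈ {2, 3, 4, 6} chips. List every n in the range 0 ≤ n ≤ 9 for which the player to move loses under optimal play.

Grundy values for subtraction set {2, 3, 4, 6}:
k:     0  1  2  3  4  5  6  7  8  9
g(k):  0  0  1  1  2  2  3  3  0  0
The P-positions (g = 0) in 0..9 are 0, 1, 8, 9.

0, 1, 8, 9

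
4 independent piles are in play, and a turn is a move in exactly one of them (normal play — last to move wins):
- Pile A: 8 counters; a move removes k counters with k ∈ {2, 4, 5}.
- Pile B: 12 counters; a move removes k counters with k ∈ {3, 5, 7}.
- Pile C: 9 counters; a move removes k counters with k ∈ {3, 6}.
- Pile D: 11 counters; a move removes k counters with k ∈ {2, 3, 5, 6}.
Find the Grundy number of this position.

Build the Grundy sequence for pile A with g(k) = mex{g(k−s) : s ∈ {2, 4, 5}, s ≤ k}:
k:     0  1  2  3  4  5  6  7  8
g(k):  0  0  1  1  2  2  3  0  0
So g(8) = 0.
For pile B, compute g(0), g(1), … with moves {3, 5, 7}:
g(0) = mex{} = 0
g(1) = mex{} = 0
g(2) = mex{} = 0
g(3) = mex{0} = 1
g(4) = mex{0} = 1
g(5) = mex{0} = 1
g(6) = mex{0,1} = 2
g(7) = mex{0,1} = 2
g(8) = mex{0,1} = 2
g(9) = mex{0,1,2} = 3
g(10) = mex{1,2} = 0
g(11) = mex{1,2} = 0
g(12) = mex{1,2,3} = 0
So g(12) = 0.
Grundy values for pile C (subtraction set {3, 6}):
g(0) = mex{} = 0
g(1) = mex{} = 0
g(2) = mex{} = 0
g(3) = mex{0} = 1
g(4) = mex{0} = 1
g(5) = mex{0} = 1
g(6) = mex{0,1} = 2
g(7) = mex{0,1} = 2
g(8) = mex{0,1} = 2
g(9) = mex{1,2} = 0
So g(9) = 0.
Grundy values for pile D (subtraction set {2, 3, 5, 6}):
g(0) = mex{} = 0
g(1) = mex{} = 0
g(2) = mex{0} = 1
g(3) = mex{0} = 1
g(4) = mex{0,1} = 2
g(5) = mex{0,1} = 2
g(6) = mex{0,1,2} = 3
g(7) = mex{0,1,2} = 3
g(8) = mex{1,2,3} = 0
g(9) = mex{1,2,3} = 0
g(10) = mex{0,2,3} = 1
g(11) = mex{0,2,3} = 1
So g(11) = 1.
The value of a disjunctive sum is the nim-sum of the parts.
Combined value = 0 XOR 0 XOR 0 XOR 1 = 1.

1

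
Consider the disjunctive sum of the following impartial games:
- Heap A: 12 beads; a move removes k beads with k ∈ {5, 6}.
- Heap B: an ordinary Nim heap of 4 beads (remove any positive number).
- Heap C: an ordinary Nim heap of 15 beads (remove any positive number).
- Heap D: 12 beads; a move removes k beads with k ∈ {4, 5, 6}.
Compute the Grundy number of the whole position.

11

For heap A, compute g(0), g(1), … with moves {5, 6}:
g(0) = mex{} = 0
g(1) = mex{} = 0
g(2) = mex{} = 0
g(3) = mex{} = 0
g(4) = mex{} = 0
g(5) = mex{0} = 1
g(6) = mex{0} = 1
g(7) = mex{0} = 1
g(8) = mex{0} = 1
g(9) = mex{0} = 1
g(10) = mex{0,1} = 2
g(11) = mex{1} = 0
g(12) = mex{1} = 0
So g(12) = 0.
Heap B is a plain Nim heap of size 4, so its Grundy value is 4.
Heap C is a plain Nim heap of size 15, so its Grundy value is 15.
Build the Grundy sequence for heap D with g(k) = mex{g(k−s) : s ∈ {4, 5, 6}, s ≤ k}:
g(0) = mex{} = 0
g(1) = mex{} = 0
g(2) = mex{} = 0
g(3) = mex{} = 0
g(4) = mex{0} = 1
g(5) = mex{0} = 1
g(6) = mex{0} = 1
g(7) = mex{0} = 1
g(8) = mex{0,1} = 2
g(9) = mex{0,1} = 2
g(10) = mex{1} = 0
g(11) = mex{1} = 0
g(12) = mex{1,2} = 0
So g(12) = 0.
The value of a disjunctive sum is the nim-sum of the parts.
Combined value = 0 XOR 4 XOR 15 XOR 0 = 11.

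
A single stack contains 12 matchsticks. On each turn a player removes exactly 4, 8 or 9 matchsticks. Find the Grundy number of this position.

3

Build the Grundy sequence with g(k) = mex{g(k−s) : s ∈ {4, 8, 9}, s ≤ k}:
k:     0  1  2  3  4  5  6  7  8  9 10 11 12
g(k):  0  0  0  0  1  1  1  1  2  2  2  2  3
So g(12) = 3.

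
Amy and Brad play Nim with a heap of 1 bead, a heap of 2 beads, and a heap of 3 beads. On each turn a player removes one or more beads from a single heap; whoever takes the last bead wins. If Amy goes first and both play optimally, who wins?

Compute the nim-sum pairwise:
1 ^ 2 = 3
3 ^ 3 = 0
The nim-sum is 0, so this is a P-position: the player to move is in a losing position under optimal play; Amy is about to move from it and so loses — Brad wins.

Brad wins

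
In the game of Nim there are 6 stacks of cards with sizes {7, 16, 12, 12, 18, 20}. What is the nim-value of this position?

Compute the nim-sum pairwise:
7 ⊕ 16 = 23
23 ⊕ 12 = 27
27 ⊕ 12 = 23
23 ⊕ 18 = 5
5 ⊕ 20 = 17

17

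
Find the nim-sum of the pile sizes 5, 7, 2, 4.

4

Write each in binary and XOR column by column:
  101  (5)
  111  (7)
  010  (2)
  100  (4)
  ---
  100  (4)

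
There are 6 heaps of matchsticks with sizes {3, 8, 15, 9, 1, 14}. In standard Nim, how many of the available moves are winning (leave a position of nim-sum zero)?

3

Nim-sum: 3 ^ 8 ^ 15 ^ 9 ^ 1 ^ 14 = 2.
The overall nim-sum is X = 2. A heap of size p has a winning move iff p XOR X < p (reduce it to p XOR X).
  3: 3 XOR 2 = 1 < 3 — winning move (to 1).
  8: 8 XOR 2 = 10 ≥ 8 — no move.
  15: 15 XOR 2 = 13 < 15 — winning move (to 13).
  9: 9 XOR 2 = 11 ≥ 9 — no move.
  1: 1 XOR 2 = 3 ≥ 1 — no move.
  14: 14 XOR 2 = 12 < 14 — winning move (to 12).
That gives 3 winning moves.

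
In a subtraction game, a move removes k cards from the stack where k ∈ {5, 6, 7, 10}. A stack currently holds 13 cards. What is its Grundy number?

Build the Grundy sequence with g(k) = mex{g(k−s) : s ∈ {5, 6, 7, 10}, s ≤ k}:
g(0) = mex{} = 0
g(1) = mex{} = 0
g(2) = mex{} = 0
g(3) = mex{} = 0
g(4) = mex{} = 0
g(5) = mex{0} = 1
g(6) = mex{0} = 1
g(7) = mex{0} = 1
g(8) = mex{0} = 1
g(9) = mex{0} = 1
g(10) = mex{0,1} = 2
g(11) = mex{0,1} = 2
g(12) = mex{0,1} = 2
g(13) = mex{0,1} = 2
So g(13) = 2.

2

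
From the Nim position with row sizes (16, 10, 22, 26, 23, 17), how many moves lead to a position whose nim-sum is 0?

Compute the nim-sum pairwise:
16 XOR 10 = 26
26 XOR 22 = 12
12 XOR 26 = 22
22 XOR 23 = 1
1 XOR 17 = 16
The overall nim-sum is X = 16. A row of size p has a winning move iff p XOR X < p (reduce it to p XOR X).
  16: 16 XOR 16 = 0 < 16 — winning move (to 0).
  10: 10 XOR 16 = 26 ≥ 10 — no move.
  22: 22 XOR 16 = 6 < 22 — winning move (to 6).
  26: 26 XOR 16 = 10 < 26 — winning move (to 10).
  23: 23 XOR 16 = 7 < 23 — winning move (to 7).
  17: 17 XOR 16 = 1 < 17 — winning move (to 1).
That gives 5 winning moves.

5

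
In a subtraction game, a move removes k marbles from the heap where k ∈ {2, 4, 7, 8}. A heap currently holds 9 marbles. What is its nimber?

4

Build the Grundy sequence with g(k) = mex{g(k−s) : s ∈ {2, 4, 7, 8}, s ≤ k}:
g(0) = mex{} = 0
g(1) = mex{} = 0
g(2) = mex{0} = 1
g(3) = mex{0} = 1
g(4) = mex{0,1} = 2
g(5) = mex{0,1} = 2
g(6) = mex{1,2} = 0
g(7) = mex{0,1,2} = 3
g(8) = mex{0,2} = 1
g(9) = mex{0,1,2,3} = 4
So g(9) = 4.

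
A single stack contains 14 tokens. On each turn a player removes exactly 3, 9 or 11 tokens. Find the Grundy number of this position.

0

Grundy values for subtraction set {3, 9, 11}:
g(0) = mex{} = 0
g(1) = mex{} = 0
g(2) = mex{} = 0
g(3) = mex{0} = 1
g(4) = mex{0} = 1
g(5) = mex{0} = 1
g(6) = mex{1} = 0
g(7) = mex{1} = 0
g(8) = mex{1} = 0
g(9) = mex{0} = 1
g(10) = mex{0} = 1
g(11) = mex{0} = 1
g(12) = mex{0,1} = 2
g(13) = mex{0,1} = 2
g(14) = mex{1} = 0
So g(14) = 0.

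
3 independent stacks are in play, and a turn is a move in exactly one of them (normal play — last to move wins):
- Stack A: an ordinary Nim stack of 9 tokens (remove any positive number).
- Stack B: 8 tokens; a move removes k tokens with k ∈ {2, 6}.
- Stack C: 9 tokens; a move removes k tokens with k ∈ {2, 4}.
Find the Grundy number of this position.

Stack A is a plain Nim stack of size 9, so its Grundy value is 9.
Build the Grundy sequence for stack B with g(k) = mex{g(k−s) : s ∈ {2, 6}, s ≤ k}:
k:     0  1  2  3  4  5  6  7  8
g(k):  0  0  1  1  0  0  1  1  0
So g(8) = 0.
Grundy values for stack C (subtraction set {2, 4}):
k:     0  1  2  3  4  5  6  7  8  9
g(k):  0  0  1  1  2  2  0  0  1  1
So g(9) = 1.
The value of a disjunctive sum is the nim-sum of the parts.
Combined value = 9 XOR 0 XOR 1 = 8.

8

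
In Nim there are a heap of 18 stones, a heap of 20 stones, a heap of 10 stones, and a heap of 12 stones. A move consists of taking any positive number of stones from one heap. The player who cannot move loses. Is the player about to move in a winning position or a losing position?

Bitwise XOR of the heap sizes:
  10010  (18)
  10100  (20)
  01010  (10)
  01100  (12)
  -----
  00000  (0)
The nim-sum is 0, so this is a P-position: the player to move is in a losing position under optimal play.

Losing position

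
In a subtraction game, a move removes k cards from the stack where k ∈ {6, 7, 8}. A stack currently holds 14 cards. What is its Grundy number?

Grundy values for subtraction set {6, 7, 8}:
k:     0  1  2  3  4  5  6  7  8  9 10 11 12 13 14
g(k):  0  0  0  0  0  0  1  1  1  1  1  1  2  2  0
So g(14) = 0.

0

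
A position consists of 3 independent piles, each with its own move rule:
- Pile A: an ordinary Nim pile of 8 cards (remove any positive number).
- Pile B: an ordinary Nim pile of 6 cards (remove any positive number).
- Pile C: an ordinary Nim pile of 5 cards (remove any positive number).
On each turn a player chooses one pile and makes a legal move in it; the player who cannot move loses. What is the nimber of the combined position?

11

Pile A is a plain Nim pile of size 8, so its Grundy value is 8.
Pile B is a plain Nim pile of size 6, so its Grundy value is 6.
Pile C is a plain Nim pile of size 5, so its Grundy value is 5.
By the Sprague-Grundy theorem, the Grundy value of a sum of independent games is the XOR of the component values.
Combined value = 8 ⊕ 6 ⊕ 5 = 11.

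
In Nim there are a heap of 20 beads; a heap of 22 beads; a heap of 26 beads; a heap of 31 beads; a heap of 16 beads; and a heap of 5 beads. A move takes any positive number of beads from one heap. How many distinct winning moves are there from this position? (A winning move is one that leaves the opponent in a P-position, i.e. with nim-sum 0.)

5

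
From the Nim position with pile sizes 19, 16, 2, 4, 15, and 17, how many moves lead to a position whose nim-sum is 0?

3

Write each in binary and XOR column by column:
  10011  (19)
  10000  (16)
  00010  (2)
  00100  (4)
  01111  (15)
  10001  (17)
  -----
  11011  (27)
The overall nim-sum is X = 27. A pile of size p has a winning move iff p XOR X < p (reduce it to p XOR X).
  19: 19 XOR 27 = 8 < 19 — winning move (to 8).
  16: 16 XOR 27 = 11 < 16 — winning move (to 11).
  2: 2 XOR 27 = 25 ≥ 2 — no move.
  4: 4 XOR 27 = 31 ≥ 4 — no move.
  15: 15 XOR 27 = 20 ≥ 15 — no move.
  17: 17 XOR 27 = 10 < 17 — winning move (to 10).
That gives 3 winning moves.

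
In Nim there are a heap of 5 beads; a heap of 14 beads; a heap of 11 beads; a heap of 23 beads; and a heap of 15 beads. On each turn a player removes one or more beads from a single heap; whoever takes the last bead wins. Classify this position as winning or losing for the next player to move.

Nim-sum: 5 ⊕ 14 ⊕ 11 ⊕ 23 ⊕ 15 = 24.
The nim-sum is 24 ≠ 0, so this is an N-position: the player to move can win.

Winning position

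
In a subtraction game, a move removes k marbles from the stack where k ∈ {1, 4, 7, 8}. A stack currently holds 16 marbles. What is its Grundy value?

0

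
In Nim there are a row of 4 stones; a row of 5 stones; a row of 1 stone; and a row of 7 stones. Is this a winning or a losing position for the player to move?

Winning position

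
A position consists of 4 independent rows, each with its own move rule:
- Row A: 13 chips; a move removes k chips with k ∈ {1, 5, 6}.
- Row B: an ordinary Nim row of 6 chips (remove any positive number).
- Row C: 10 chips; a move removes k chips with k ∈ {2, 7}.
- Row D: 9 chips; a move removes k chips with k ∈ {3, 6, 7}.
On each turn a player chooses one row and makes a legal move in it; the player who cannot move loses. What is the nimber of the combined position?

Grundy values for row A (subtraction set {1, 5, 6}):
g(0) = mex{} = 0
g(1) = mex{0} = 1
g(2) = mex{1} = 0
g(3) = mex{0} = 1
g(4) = mex{1} = 0
g(5) = mex{0} = 1
g(6) = mex{0,1} = 2
g(7) = mex{0,1,2} = 3
g(8) = mex{0,1,3} = 2
g(9) = mex{0,1,2} = 3
g(10) = mex{0,1,3} = 2
g(11) = mex{1,2} = 0
g(12) = mex{0,2,3} = 1
g(13) = mex{1,2,3} = 0
So g(13) = 0.
Row B is a plain Nim row of size 6, so its Grundy value is 6.
Grundy values for row C (subtraction set {2, 7}):
g(0) = mex{} = 0
g(1) = mex{} = 0
g(2) = mex{0} = 1
g(3) = mex{0} = 1
g(4) = mex{1} = 0
g(5) = mex{1} = 0
g(6) = mex{0} = 1
g(7) = mex{0} = 1
g(8) = mex{0,1} = 2
g(9) = mex{1} = 0
g(10) = mex{1,2} = 0
So g(10) = 0.
For row D, compute g(0), g(1), … with moves {3, 6, 7}:
g(0) = mex{} = 0
g(1) = mex{} = 0
g(2) = mex{} = 0
g(3) = mex{0} = 1
g(4) = mex{0} = 1
g(5) = mex{0} = 1
g(6) = mex{0,1} = 2
g(7) = mex{0,1} = 2
g(8) = mex{0,1} = 2
g(9) = mex{0,1,2} = 3
So g(9) = 3.
The value of a disjunctive sum is the nim-sum of the parts.
Combined value = 0 XOR 6 XOR 0 XOR 3 = 5.

5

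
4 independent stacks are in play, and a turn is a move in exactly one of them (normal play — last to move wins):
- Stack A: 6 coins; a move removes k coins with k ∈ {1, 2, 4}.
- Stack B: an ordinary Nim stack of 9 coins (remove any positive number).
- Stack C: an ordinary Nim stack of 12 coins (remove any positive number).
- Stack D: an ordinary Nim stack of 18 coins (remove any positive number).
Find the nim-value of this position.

23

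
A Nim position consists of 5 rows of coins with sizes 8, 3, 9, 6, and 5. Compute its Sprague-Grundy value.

1

Write each in binary and XOR column by column:
  1000  (8)
  0011  (3)
  1001  (9)
  0110  (6)
  0101  (5)
  ----
  0001  (1)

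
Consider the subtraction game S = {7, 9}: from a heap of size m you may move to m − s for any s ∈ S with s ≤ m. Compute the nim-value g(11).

1

Grundy values for subtraction set {7, 9}:
g(0) = mex{} = 0
g(1) = mex{} = 0
g(2) = mex{} = 0
g(3) = mex{} = 0
g(4) = mex{} = 0
g(5) = mex{} = 0
g(6) = mex{} = 0
g(7) = mex{0} = 1
g(8) = mex{0} = 1
g(9) = mex{0} = 1
g(10) = mex{0} = 1
g(11) = mex{0} = 1
So g(11) = 1.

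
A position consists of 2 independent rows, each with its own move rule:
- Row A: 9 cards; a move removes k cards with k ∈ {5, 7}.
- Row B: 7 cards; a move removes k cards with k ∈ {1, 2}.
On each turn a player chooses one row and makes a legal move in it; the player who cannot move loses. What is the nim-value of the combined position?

0

Grundy values for row A (subtraction set {5, 7}):
k:     0  1  2  3  4  5  6  7  8  9
g(k):  0  0  0  0  0  1  1  1  1  1
So g(9) = 1.
Build the Grundy sequence for row B with g(k) = mex{g(k−s) : s ∈ {1, 2}, s ≤ k}:
g(0) = mex{} = 0
g(1) = mex{0} = 1
g(2) = mex{0,1} = 2
g(3) = mex{1,2} = 0
g(4) = mex{0,2} = 1
g(5) = mex{0,1} = 2
g(6) = mex{1,2} = 0
g(7) = mex{0,2} = 1
So g(7) = 1.
By the Sprague-Grundy theorem, the Grundy value of a sum of independent games is the XOR of the component values.
Combined value = 1 ⊕ 1 = 0.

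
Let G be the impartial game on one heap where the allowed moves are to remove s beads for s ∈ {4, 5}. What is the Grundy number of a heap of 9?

0

Grundy values for subtraction set {4, 5}:
k:     0  1  2  3  4  5  6  7  8  9
g(k):  0  0  0  0  1  1  1  1  2  0
So g(9) = 0.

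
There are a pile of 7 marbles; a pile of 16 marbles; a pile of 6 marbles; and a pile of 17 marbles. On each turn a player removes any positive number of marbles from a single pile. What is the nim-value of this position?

Nim-sum: 7 XOR 16 XOR 6 XOR 17 = 0.

0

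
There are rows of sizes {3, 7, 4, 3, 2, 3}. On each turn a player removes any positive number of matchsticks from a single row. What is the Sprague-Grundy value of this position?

Bitwise XOR of the heap sizes:
  011  (3)
  111  (7)
  100  (4)
  011  (3)
  010  (2)
  011  (3)
  ---
  010  (2)

2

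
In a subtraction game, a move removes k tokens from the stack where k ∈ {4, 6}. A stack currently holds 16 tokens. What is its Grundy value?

1

Grundy values for subtraction set {4, 6}:
k:     0  1  2  3  4  5  6  7  8  9 10 11 12 13 14 15 16
g(k):  0  0  0  0  1  1  1  1  2  2  0  0  0  0  1  1  1
So g(16) = 1.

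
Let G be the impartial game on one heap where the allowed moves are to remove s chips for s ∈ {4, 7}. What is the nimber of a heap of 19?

2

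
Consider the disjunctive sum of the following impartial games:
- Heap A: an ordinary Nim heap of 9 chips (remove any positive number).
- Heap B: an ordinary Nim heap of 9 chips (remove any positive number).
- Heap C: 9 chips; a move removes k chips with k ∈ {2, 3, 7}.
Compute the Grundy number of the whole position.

2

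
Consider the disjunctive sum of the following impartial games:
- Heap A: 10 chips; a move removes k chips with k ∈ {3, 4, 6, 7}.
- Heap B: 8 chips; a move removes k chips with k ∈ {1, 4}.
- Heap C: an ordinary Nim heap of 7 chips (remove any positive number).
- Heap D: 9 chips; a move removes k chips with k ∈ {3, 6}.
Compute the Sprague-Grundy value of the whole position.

6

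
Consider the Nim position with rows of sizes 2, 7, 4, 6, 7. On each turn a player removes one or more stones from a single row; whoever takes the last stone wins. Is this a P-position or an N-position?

P-position

Nim-sum: 2 ^ 7 ^ 4 ^ 6 ^ 7 = 0.
The nim-sum is 0, so this is a P-position: the player to move is in a losing position under optimal play.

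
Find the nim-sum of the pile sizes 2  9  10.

Compute the nim-sum pairwise:
2 ^ 9 = 11
11 ^ 10 = 1

1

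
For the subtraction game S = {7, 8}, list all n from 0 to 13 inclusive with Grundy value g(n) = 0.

0, 1, 2, 3, 4, 5, 6

Compute g(0), g(1), … for moves {7, 8}:
k:     0  1  2  3  4  5  6  7  8  9 10 11 12 13
g(k):  0  0  0  0  0  0  0  1  1  1  1  1  1  1
The P-positions (g = 0) in 0..13 are 0, 1, 2, 3, 4, 5, 6.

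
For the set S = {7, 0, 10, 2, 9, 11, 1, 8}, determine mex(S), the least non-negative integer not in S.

3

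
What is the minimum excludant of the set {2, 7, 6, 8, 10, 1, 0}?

3

The values 0, 1, 2 are all present; 3 is the first non-negative integer missing from the set.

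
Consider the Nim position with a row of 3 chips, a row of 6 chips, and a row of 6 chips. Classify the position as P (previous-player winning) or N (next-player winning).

In binary:
  011  (3)
  110  (6)
  110  (6)
  ---
  011  (3)
The nim-sum is 3 ≠ 0, so this is an N-position: the player to move can win.

N-position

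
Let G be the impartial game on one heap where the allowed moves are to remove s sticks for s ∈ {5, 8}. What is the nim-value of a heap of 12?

Build the Grundy sequence with g(k) = mex{g(k−s) : s ∈ {5, 8}, s ≤ k}:
g(0) = mex{} = 0
g(1) = mex{} = 0
g(2) = mex{} = 0
g(3) = mex{} = 0
g(4) = mex{} = 0
g(5) = mex{0} = 1
g(6) = mex{0} = 1
g(7) = mex{0} = 1
g(8) = mex{0} = 1
g(9) = mex{0} = 1
g(10) = mex{0,1} = 2
g(11) = mex{0,1} = 2
g(12) = mex{0,1} = 2
So g(12) = 2.

2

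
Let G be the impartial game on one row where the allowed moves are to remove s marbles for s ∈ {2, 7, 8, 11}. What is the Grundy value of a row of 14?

0

Compute g(0), g(1), … for moves {2, 7, 8, 11}:
g(0) = mex{} = 0
g(1) = mex{} = 0
g(2) = mex{0} = 1
g(3) = mex{0} = 1
g(4) = mex{1} = 0
g(5) = mex{1} = 0
g(6) = mex{0} = 1
g(7) = mex{0} = 1
g(8) = mex{0,1} = 2
g(9) = mex{0,1} = 2
g(10) = mex{1,2} = 0
g(11) = mex{0,1,2} = 3
g(12) = mex{0} = 1
g(13) = mex{0,1,3} = 2
g(14) = mex{1} = 0
So g(14) = 0.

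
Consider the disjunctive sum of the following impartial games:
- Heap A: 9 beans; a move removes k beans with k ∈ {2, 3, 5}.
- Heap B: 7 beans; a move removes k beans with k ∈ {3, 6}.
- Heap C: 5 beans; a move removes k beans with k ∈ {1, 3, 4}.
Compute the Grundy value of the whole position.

Grundy values for heap A (subtraction set {2, 3, 5}):
k:     0  1  2  3  4  5  6  7  8  9
g(k):  0  0  1  1  2  2  3  0  0  1
So g(9) = 1.
Grundy values for heap B (subtraction set {3, 6}):
k:     0  1  2  3  4  5  6  7
g(k):  0  0  0  1  1  1  2  2
So g(7) = 2.
Build the Grundy sequence for heap C with g(k) = mex{g(k−s) : s ∈ {1, 3, 4}, s ≤ k}:
k:     0  1  2  3  4  5
g(k):  0  1  0  1  2  3
So g(5) = 3.
The value of a disjunctive sum is the nim-sum of the parts.
Combined value = 1 ⊕ 2 ⊕ 3 = 0.

0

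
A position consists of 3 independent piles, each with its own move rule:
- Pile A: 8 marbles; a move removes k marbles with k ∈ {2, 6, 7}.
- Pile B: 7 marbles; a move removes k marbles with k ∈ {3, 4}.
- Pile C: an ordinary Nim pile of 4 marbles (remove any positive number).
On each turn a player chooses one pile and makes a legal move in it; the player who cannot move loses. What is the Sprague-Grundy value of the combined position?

Build the Grundy sequence for pile A with g(k) = mex{g(k−s) : s ∈ {2, 6, 7}, s ≤ k}:
k:     0  1  2  3  4  5  6  7  8
g(k):  0  0  1  1  0  0  1  1  2
So g(8) = 2.
For pile B, compute g(0), g(1), … with moves {3, 4}:
k:     0  1  2  3  4  5  6  7
g(k):  0  0  0  1  1  1  2  0
So g(7) = 0.
Pile C is a plain Nim pile of size 4, so its Grundy value is 4.
By the Sprague-Grundy theorem, the Grundy value of a sum of independent games is the XOR of the component values.
Combined value = 2 XOR 0 XOR 4 = 6.

6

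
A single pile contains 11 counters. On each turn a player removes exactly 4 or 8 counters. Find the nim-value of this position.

2

Compute g(0), g(1), … for moves {4, 8}:
g(0) = mex{} = 0
g(1) = mex{} = 0
g(2) = mex{} = 0
g(3) = mex{} = 0
g(4) = mex{0} = 1
g(5) = mex{0} = 1
g(6) = mex{0} = 1
g(7) = mex{0} = 1
g(8) = mex{0,1} = 2
g(9) = mex{0,1} = 2
g(10) = mex{0,1} = 2
g(11) = mex{0,1} = 2
So g(11) = 2.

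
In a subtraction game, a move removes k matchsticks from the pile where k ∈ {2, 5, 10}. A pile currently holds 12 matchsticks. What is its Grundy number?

Build the Grundy sequence with g(k) = mex{g(k−s) : s ∈ {2, 5, 10}, s ≤ k}:
g(0) = mex{} = 0
g(1) = mex{} = 0
g(2) = mex{0} = 1
g(3) = mex{0} = 1
g(4) = mex{1} = 0
g(5) = mex{0,1} = 2
g(6) = mex{0} = 1
g(7) = mex{1,2} = 0
g(8) = mex{1} = 0
g(9) = mex{0} = 1
g(10) = mex{0,2} = 1
g(11) = mex{0,1} = 2
g(12) = mex{0,1} = 2
So g(12) = 2.

2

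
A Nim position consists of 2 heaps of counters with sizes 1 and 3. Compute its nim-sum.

2

Write each in binary and XOR column by column:
  01  (1)
  11  (3)
  --
  10  (2)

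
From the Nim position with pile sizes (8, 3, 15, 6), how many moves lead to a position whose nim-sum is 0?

3

Nim-sum: 8 XOR 3 XOR 15 XOR 6 = 2.
The overall nim-sum is X = 2. A pile of size p has a winning move iff p XOR X < p (reduce it to p XOR X).
  8: 8 XOR 2 = 10 ≥ 8 — no move.
  3: 3 XOR 2 = 1 < 3 — winning move (to 1).
  15: 15 XOR 2 = 13 < 15 — winning move (to 13).
  6: 6 XOR 2 = 4 < 6 — winning move (to 4).
That gives 3 winning moves.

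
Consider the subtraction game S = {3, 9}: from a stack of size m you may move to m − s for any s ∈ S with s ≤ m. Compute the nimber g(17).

1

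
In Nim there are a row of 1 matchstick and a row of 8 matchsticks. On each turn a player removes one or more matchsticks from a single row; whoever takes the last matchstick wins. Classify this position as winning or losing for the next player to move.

Compute the nim-sum pairwise:
1 XOR 8 = 9
The nim-sum is 9 ≠ 0, so this is an N-position: the player to move can win.

Winning position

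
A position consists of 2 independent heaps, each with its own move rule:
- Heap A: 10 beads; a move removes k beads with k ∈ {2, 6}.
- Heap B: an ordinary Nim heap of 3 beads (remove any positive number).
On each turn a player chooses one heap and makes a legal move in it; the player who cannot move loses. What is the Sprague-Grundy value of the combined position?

2

For heap A, compute g(0), g(1), … with moves {2, 6}:
k:     0  1  2  3  4  5  6  7  8  9 10
g(k):  0  0  1  1  0  0  1  1  0  0  1
So g(10) = 1.
Heap B is a plain Nim heap of size 3, so its Grundy value is 3.
By the Sprague-Grundy theorem, the Grundy value of a sum of independent games is the XOR of the component values.
Combined value = 1 XOR 3 = 2.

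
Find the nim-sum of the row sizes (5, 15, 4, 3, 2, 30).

Nim-sum: 5 XOR 15 XOR 4 XOR 3 XOR 2 XOR 30 = 17.

17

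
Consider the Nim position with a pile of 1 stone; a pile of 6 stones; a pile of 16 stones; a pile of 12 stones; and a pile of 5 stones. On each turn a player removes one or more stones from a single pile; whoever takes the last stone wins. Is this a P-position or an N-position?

In binary:
  00001  (1)
  00110  (6)
  10000  (16)
  01100  (12)
  00101  (5)
  -----
  11110  (30)
The nim-sum is 30 ≠ 0, so this is an N-position: the player to move can win.

N-position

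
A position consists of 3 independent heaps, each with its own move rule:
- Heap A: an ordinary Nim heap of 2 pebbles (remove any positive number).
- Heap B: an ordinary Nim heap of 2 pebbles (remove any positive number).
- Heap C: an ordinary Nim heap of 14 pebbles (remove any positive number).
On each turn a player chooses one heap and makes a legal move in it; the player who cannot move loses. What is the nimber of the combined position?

14

Heap A is a plain Nim heap of size 2, so its Grundy value is 2.
Heap B is a plain Nim heap of size 2, so its Grundy value is 2.
Heap C is a plain Nim heap of size 14, so its Grundy value is 14.
The value of a disjunctive sum is the nim-sum of the parts.
Combined value = 2 ⊕ 2 ⊕ 14 = 14.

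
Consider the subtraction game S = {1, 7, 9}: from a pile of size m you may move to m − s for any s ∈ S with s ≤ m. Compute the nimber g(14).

Build the Grundy sequence with g(k) = mex{g(k−s) : s ∈ {1, 7, 9}, s ≤ k}:
g(0) = mex{} = 0
g(1) = mex{0} = 1
g(2) = mex{1} = 0
g(3) = mex{0} = 1
g(4) = mex{1} = 0
g(5) = mex{0} = 1
g(6) = mex{1} = 0
g(7) = mex{0} = 1
g(8) = mex{1} = 0
g(9) = mex{0} = 1
g(10) = mex{1} = 0
g(11) = mex{0} = 1
g(12) = mex{1} = 0
g(13) = mex{0} = 1
g(14) = mex{1} = 0
So g(14) = 0.

0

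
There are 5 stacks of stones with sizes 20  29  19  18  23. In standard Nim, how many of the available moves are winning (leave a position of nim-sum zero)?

In binary:
  10100  (20)
  11101  (29)
  10011  (19)
  10010  (18)
  10111  (23)
  -----
  11111  (31)
The overall nim-sum is X = 31. A stack of size p has a winning move iff p XOR X < p (reduce it to p XOR X).
  20: 20 XOR 31 = 11 < 20 — winning move (to 11).
  29: 29 XOR 31 = 2 < 29 — winning move (to 2).
  19: 19 XOR 31 = 12 < 19 — winning move (to 12).
  18: 18 XOR 31 = 13 < 18 — winning move (to 13).
  23: 23 XOR 31 = 8 < 23 — winning move (to 8).
That gives 5 winning moves.

5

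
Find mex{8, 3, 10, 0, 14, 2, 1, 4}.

5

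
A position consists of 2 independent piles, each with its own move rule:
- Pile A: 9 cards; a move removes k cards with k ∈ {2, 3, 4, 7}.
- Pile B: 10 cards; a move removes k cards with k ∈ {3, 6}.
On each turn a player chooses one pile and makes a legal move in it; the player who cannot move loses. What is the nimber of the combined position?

4

Grundy values for pile A (subtraction set {2, 3, 4, 7}):
g(0) = mex{} = 0
g(1) = mex{} = 0
g(2) = mex{0} = 1
g(3) = mex{0} = 1
g(4) = mex{0,1} = 2
g(5) = mex{0,1} = 2
g(6) = mex{1,2} = 0
g(7) = mex{0,1,2} = 3
g(8) = mex{0,2} = 1
g(9) = mex{0,1,2,3} = 4
So g(9) = 4.
For pile B, compute g(0), g(1), … with moves {3, 6}:
g(0) = mex{} = 0
g(1) = mex{} = 0
g(2) = mex{} = 0
g(3) = mex{0} = 1
g(4) = mex{0} = 1
g(5) = mex{0} = 1
g(6) = mex{0,1} = 2
g(7) = mex{0,1} = 2
g(8) = mex{0,1} = 2
g(9) = mex{1,2} = 0
g(10) = mex{1,2} = 0
So g(10) = 0.
The value of a disjunctive sum is the nim-sum of the parts.
Combined value = 4 XOR 0 = 4.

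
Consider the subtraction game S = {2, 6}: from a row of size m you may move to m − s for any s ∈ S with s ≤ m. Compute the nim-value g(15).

Build the Grundy sequence with g(k) = mex{g(k−s) : s ∈ {2, 6}, s ≤ k}:
k:     0  1  2  3  4  5  6  7  8  9 10 11 12 13 14 15
g(k):  0  0  1  1  0  0  1  1  0  0  1  1  0  0  1  1
So g(15) = 1.

1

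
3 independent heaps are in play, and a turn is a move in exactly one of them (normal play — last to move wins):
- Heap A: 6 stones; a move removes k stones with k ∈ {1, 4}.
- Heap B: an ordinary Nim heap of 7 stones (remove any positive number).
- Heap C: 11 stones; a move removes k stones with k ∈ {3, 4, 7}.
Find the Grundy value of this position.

6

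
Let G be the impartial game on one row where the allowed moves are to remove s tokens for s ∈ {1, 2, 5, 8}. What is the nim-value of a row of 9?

0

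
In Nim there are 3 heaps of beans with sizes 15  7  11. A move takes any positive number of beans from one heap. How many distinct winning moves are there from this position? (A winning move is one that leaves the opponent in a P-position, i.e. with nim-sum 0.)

3

Compute the nim-sum pairwise:
15 ⊕ 7 = 8
8 ⊕ 11 = 3
The overall nim-sum is X = 3. A heap of size p has a winning move iff p XOR X < p (reduce it to p XOR X).
  15: 15 XOR 3 = 12 < 15 — winning move (to 12).
  7: 7 XOR 3 = 4 < 7 — winning move (to 4).
  11: 11 XOR 3 = 8 < 11 — winning move (to 8).
That gives 3 winning moves.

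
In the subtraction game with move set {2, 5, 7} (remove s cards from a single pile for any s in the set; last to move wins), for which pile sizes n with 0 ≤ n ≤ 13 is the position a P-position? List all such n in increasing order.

Compute g(0), g(1), … for moves {2, 5, 7}:
g(0) = mex{} = 0
g(1) = mex{} = 0
g(2) = mex{0} = 1
g(3) = mex{0} = 1
g(4) = mex{1} = 0
g(5) = mex{0,1} = 2
g(6) = mex{0} = 1
g(7) = mex{0,1,2} = 3
g(8) = mex{0,1} = 2
g(9) = mex{0,1,3} = 2
g(10) = mex{1,2} = 0
g(11) = mex{0,1,2} = 3
g(12) = mex{0,2,3} = 1
g(13) = mex{1,2,3} = 0
The P-positions (g = 0) in 0..13 are 0, 1, 4, 10, 13.

0, 1, 4, 10, 13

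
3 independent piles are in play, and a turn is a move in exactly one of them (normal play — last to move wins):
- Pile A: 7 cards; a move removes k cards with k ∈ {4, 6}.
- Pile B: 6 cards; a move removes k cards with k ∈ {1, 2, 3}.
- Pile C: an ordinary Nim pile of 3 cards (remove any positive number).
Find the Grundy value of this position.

0

Build the Grundy sequence for pile A with g(k) = mex{g(k−s) : s ∈ {4, 6}, s ≤ k}:
k:     0  1  2  3  4  5  6  7
g(k):  0  0  0  0  1  1  1  1
So g(7) = 1.
Build the Grundy sequence for pile B with g(k) = mex{g(k−s) : s ∈ {1, 2, 3}, s ≤ k}:
k:     0  1  2  3  4  5  6
g(k):  0  1  2  3  0  1  2
So g(6) = 2.
Pile C is a plain Nim pile of size 3, so its Grundy value is 3.
By the Sprague-Grundy theorem, the Grundy value of a sum of independent games is the XOR of the component values.
Combined value = 1 ⊕ 2 ⊕ 3 = 0.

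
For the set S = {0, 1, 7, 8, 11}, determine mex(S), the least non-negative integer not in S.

2

The values 0, 1 are all present; 2 is the first non-negative integer missing from the set.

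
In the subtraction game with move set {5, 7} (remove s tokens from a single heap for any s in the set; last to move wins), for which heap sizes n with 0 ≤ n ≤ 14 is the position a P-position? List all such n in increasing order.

0, 1, 2, 3, 4, 12, 13, 14

Build the Grundy sequence with g(k) = mex{g(k−s) : s ∈ {5, 7}, s ≤ k}:
g(0) = mex{} = 0
g(1) = mex{} = 0
g(2) = mex{} = 0
g(3) = mex{} = 0
g(4) = mex{} = 0
g(5) = mex{0} = 1
g(6) = mex{0} = 1
g(7) = mex{0} = 1
g(8) = mex{0} = 1
g(9) = mex{0} = 1
g(10) = mex{0,1} = 2
g(11) = mex{0,1} = 2
g(12) = mex{1} = 0
g(13) = mex{1} = 0
g(14) = mex{1} = 0
The P-positions (g = 0) in 0..14 are 0, 1, 2, 3, 4, 12, 13, 14.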